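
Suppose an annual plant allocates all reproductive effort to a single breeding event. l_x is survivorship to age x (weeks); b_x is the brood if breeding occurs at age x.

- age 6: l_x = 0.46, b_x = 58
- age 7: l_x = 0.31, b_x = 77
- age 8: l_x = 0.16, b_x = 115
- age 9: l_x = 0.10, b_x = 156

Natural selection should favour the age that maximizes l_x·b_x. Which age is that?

6

Expected offspring if breeding at age x = l_x × b_x:
  age 6: 0.46 × 58 = 26.680
  age 7: 0.31 × 77 = 23.870
  age 8: 0.16 × 115 = 18.400
  age 9: 0.10 × 156 = 15.600
Maximum at age 6 (26.680).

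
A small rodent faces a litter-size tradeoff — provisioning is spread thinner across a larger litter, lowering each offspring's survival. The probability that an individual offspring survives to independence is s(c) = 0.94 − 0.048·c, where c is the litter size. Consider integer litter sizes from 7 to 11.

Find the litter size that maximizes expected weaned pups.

Expected weaned pups = c × s(c):
  c=7: 7 × 0.604 = 4.228
  c=8: 8 × 0.556 = 4.448
  c=9: 9 × 0.508 = 4.572
  c=10: 10 × 0.460 = 4.600
  c=11: 11 × 0.412 = 4.532
Maximum at c = 10 (4.600 weaned pups).

10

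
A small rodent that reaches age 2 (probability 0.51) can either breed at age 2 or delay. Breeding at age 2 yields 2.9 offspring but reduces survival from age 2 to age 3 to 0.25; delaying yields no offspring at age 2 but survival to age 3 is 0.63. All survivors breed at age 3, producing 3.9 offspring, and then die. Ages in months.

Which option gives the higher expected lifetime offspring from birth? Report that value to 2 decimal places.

1.98

breed at age 2: R₀ = 0.51 × (2.9 + 0.25 × 3.9) = 0.51 × 3.8750 = 1.9763
delay to age 3: R₀ = 0.51 × (0.63 × 3.9) = 0.51 × 2.4570 = 1.2531
Higher: breed at age 2 (1.9763).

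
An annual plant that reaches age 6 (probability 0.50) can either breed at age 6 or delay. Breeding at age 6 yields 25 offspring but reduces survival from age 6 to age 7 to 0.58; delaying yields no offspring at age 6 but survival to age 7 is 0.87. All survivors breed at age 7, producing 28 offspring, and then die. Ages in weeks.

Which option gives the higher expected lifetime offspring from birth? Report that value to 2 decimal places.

20.62

breed at age 6: R₀ = 0.50 × (25 + 0.58 × 28) = 0.50 × 41.2400 = 20.6200
delay to age 7: R₀ = 0.50 × (0.87 × 28) = 0.50 × 24.3600 = 12.1800
Higher: breed at age 6 (20.6200).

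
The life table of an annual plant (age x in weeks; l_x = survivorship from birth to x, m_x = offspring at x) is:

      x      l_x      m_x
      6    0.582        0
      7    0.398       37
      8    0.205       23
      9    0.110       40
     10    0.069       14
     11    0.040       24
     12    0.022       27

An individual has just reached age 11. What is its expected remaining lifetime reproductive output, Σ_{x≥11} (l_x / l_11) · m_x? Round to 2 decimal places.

38.85

l_11 = 0.040. Conditional survival from age 11 to x is l_x / l_11.
  x=11: (0.040/0.040) × 24 = 24.0000
  x=12: (0.022/0.040) × 27 = 14.8500
Sum = 24.0000 + 14.8500 = 38.8500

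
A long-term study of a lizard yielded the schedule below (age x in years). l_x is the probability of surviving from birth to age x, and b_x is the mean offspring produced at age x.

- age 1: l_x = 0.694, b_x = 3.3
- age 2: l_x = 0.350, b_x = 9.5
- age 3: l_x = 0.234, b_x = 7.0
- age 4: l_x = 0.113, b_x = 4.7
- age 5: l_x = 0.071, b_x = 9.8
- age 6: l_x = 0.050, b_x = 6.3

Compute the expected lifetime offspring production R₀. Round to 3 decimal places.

R₀ = Σ l_x b_x:
  age 1: 0.694 × 3.3 = 2.2902
  age 2: 0.350 × 9.5 = 3.3250
  age 3: 0.234 × 7.0 = 1.6380
  age 4: 0.113 × 4.7 = 0.5311
  age 5: 0.071 × 9.8 = 0.6958
  age 6: 0.050 × 6.3 = 0.3150
R₀ = 2.2902 + 3.3250 + 1.6380 + 0.5311 + 0.6958 + 0.3150 = 8.7951

8.795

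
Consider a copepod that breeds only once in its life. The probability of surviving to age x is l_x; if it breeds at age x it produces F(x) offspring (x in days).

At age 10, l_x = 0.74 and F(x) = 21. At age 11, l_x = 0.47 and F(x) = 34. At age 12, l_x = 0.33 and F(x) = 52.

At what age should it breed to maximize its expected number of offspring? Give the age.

12

Expected offspring if breeding at age x = l_x × F(x):
  age 10: 0.74 × 21 = 15.540
  age 11: 0.47 × 34 = 15.980
  age 12: 0.33 × 52 = 17.160
Maximum at age 12 (17.160).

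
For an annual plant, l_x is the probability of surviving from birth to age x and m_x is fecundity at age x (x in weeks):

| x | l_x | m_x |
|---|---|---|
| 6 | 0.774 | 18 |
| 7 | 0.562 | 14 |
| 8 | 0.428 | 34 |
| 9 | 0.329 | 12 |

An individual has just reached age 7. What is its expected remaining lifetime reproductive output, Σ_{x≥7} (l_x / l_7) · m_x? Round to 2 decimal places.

46.92

l_7 = 0.562. Conditional survival from age 7 to x is l_x / l_7.
  x=7: (0.562/0.562) × 14 = 14.0000
  x=8: (0.428/0.562) × 34 = 25.8932
  x=9: (0.329/0.562) × 12 = 7.0249
Sum = 14.0000 + 25.8932 + 7.0249 = 46.9181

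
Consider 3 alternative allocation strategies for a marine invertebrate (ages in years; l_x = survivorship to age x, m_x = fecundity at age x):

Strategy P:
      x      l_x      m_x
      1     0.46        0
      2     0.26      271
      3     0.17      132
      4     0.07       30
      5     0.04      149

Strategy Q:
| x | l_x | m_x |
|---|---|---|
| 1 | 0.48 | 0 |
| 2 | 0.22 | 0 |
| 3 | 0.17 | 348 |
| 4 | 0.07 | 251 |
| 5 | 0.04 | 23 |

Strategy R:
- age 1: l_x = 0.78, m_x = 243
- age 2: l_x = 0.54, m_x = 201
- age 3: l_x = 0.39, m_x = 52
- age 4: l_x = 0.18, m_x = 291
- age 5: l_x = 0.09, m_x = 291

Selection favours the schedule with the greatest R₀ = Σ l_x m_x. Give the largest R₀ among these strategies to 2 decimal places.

396.93

Strategy P: R₀ = 0.46×0 + 0.26×271 + 0.17×132 + 0.07×30 + 0.04×149 = 100.9600
Strategy Q: R₀ = 0.48×0 + 0.22×0 + 0.17×348 + 0.07×251 + 0.04×23 = 77.6500
Strategy R: R₀ = 0.78×243 + 0.54×201 + 0.39×52 + 0.18×291 + 0.09×291 = 396.9300
Highest R₀: strategy R with 396.9300.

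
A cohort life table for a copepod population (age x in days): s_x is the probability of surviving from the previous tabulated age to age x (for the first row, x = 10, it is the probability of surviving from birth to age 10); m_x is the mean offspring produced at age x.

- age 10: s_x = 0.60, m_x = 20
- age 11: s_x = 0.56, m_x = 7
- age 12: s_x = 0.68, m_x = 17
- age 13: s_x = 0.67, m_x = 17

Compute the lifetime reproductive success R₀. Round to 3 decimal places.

Survivorship from birth: l_x = s_10·s_11·…·s_x.
  l_10 = 0.60000
  l_11 = 0.33600
  l_12 = 0.22848
  l_13 = 0.15308
R₀ = Σ l_x m_x:
  age 10: 0.60000 × 20 = 12.0000
  age 11: 0.33600 × 7 = 2.3520
  age 12: 0.22848 × 17 = 3.8842
  age 13: 0.15308 × 17 = 2.6024
R₀ = 12.0000 + 2.3520 + 3.8842 + 2.6024 = 20.8385

20.839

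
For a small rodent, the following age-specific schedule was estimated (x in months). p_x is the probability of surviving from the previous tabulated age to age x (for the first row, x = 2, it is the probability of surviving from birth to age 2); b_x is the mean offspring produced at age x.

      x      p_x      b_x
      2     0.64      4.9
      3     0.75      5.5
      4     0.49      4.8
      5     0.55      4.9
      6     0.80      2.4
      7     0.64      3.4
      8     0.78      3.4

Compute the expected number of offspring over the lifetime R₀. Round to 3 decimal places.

Survivorship from birth: l_x = p_2·p_3·…·p_x.
  l_2 = 0.64000
  l_3 = 0.48000
  l_4 = 0.23520
  l_5 = 0.12936
  l_6 = 0.10349
  l_7 = 0.06623
  l_8 = 0.05166
R₀ = Σ l_x b_x:
  age 2: 0.64000 × 4.9 = 3.1360
  age 3: 0.48000 × 5.5 = 2.6400
  age 4: 0.23520 × 4.8 = 1.1290
  age 5: 0.12936 × 4.9 = 0.6339
  age 6: 0.10349 × 2.4 = 0.2484
  age 7: 0.06623 × 3.4 = 0.2252
  age 8: 0.05166 × 3.4 = 0.1756
R₀ = 3.1360 + 2.6400 + 1.1290 + 0.6339 + 0.2484 + 0.2252 + 0.1756 = 8.1880

8.188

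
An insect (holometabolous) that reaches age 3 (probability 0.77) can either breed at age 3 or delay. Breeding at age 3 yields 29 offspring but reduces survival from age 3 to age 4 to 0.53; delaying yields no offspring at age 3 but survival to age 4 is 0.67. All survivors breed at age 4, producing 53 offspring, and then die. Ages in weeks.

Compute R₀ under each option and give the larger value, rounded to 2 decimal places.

breed at age 3: R₀ = 0.77 × (29 + 0.53 × 53) = 0.77 × 57.0900 = 43.9593
delay to age 4: R₀ = 0.77 × (0.67 × 53) = 0.77 × 35.5100 = 27.3427
Higher: breed at age 3 (43.9593).

43.96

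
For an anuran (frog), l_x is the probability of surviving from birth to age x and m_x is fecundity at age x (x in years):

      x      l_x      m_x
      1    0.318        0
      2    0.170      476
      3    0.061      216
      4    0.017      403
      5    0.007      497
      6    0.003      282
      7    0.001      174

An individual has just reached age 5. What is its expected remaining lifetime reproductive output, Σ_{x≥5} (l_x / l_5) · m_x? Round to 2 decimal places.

l_5 = 0.007. Conditional survival from age 5 to x is l_x / l_5.
  x=5: (0.007/0.007) × 497 = 497.0000
  x=6: (0.003/0.007) × 282 = 120.8571
  x=7: (0.001/0.007) × 174 = 24.8571
Sum = 497.0000 + 120.8571 + 24.8571 = 642.7143

642.71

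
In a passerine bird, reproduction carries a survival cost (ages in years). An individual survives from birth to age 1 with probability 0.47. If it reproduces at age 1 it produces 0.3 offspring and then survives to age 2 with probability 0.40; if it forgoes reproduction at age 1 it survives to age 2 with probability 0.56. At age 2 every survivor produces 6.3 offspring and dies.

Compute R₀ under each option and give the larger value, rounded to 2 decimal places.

breed at age 1: R₀ = 0.47 × (0.3 + 0.40 × 6.3) = 0.47 × 2.8200 = 1.3254
delay to age 2: R₀ = 0.47 × (0.56 × 6.3) = 0.47 × 3.5280 = 1.6582
Higher: delay to age 2 (1.6582).

1.66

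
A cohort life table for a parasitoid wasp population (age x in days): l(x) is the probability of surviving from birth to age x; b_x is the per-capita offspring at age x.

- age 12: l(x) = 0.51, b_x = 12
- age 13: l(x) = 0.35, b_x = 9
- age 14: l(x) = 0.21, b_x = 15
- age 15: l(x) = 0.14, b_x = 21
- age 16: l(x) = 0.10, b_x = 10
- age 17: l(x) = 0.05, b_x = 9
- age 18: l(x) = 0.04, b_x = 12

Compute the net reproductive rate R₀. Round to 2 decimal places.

R₀ = Σ l(x) b_x:
  age 12: 0.51 × 12 = 6.1200
  age 13: 0.35 × 9 = 3.1500
  age 14: 0.21 × 15 = 3.1500
  age 15: 0.14 × 21 = 2.9400
  age 16: 0.10 × 10 = 1.0000
  age 17: 0.05 × 9 = 0.4500
  age 18: 0.04 × 12 = 0.4800
R₀ = 6.1200 + 3.1500 + 3.1500 + 2.9400 + 1.0000 + 0.4500 + 0.4800 = 17.2900

17.29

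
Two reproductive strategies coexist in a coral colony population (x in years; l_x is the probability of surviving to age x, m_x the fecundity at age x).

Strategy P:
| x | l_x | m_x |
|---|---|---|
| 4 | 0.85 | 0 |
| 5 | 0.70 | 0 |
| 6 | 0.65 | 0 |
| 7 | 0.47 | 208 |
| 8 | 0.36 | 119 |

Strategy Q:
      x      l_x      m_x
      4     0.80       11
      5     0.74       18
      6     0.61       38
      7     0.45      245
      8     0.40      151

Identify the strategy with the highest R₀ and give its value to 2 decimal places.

215.95

Strategy P: R₀ = 0.85×0 + 0.70×0 + 0.65×0 + 0.47×208 + 0.36×119 = 140.6000
Strategy Q: R₀ = 0.80×11 + 0.74×18 + 0.61×38 + 0.45×245 + 0.40×151 = 215.9500
Highest R₀: strategy Q with 215.9500.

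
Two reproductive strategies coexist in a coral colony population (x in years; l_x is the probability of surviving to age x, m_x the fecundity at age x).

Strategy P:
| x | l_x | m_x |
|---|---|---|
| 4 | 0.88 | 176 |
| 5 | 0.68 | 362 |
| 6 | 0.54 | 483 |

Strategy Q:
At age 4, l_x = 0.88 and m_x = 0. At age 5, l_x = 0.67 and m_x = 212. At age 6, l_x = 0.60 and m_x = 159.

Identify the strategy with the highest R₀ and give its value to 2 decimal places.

Strategy P: R₀ = 0.88×176 + 0.68×362 + 0.54×483 = 661.8600
Strategy Q: R₀ = 0.88×0 + 0.67×212 + 0.60×159 = 237.4400
Highest R₀: strategy P with 661.8600.

661.86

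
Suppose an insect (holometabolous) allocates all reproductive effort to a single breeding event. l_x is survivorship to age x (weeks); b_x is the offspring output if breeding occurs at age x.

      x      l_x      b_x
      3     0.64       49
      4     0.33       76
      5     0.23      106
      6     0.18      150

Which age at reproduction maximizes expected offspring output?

Expected offspring if breeding at age x = l_x × b_x:
  age 3: 0.64 × 49 = 31.360
  age 4: 0.33 × 76 = 25.080
  age 5: 0.23 × 106 = 24.380
  age 6: 0.18 × 150 = 27.000
Maximum at age 3 (31.360).

3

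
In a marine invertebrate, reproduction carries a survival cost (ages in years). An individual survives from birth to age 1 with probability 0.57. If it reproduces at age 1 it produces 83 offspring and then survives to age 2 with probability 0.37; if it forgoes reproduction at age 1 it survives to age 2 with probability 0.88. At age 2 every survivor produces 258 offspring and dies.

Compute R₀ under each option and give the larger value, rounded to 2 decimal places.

breed at age 1: R₀ = 0.57 × (83 + 0.37 × 258) = 0.57 × 178.4600 = 101.7222
delay to age 2: R₀ = 0.57 × (0.88 × 258) = 0.57 × 227.0400 = 129.4128
Higher: delay to age 2 (129.4128).

129.41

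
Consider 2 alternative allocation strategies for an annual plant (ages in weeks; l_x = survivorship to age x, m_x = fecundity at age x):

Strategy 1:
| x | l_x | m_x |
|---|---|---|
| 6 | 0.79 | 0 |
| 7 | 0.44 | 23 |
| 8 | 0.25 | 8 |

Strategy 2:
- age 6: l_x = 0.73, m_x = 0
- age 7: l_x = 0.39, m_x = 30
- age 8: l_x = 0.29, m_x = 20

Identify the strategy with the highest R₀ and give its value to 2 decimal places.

Strategy 1: R₀ = 0.79×0 + 0.44×23 + 0.25×8 = 12.1200
Strategy 2: R₀ = 0.73×0 + 0.39×30 + 0.29×20 = 17.5000
Highest R₀: strategy 2 with 17.5000.

17.50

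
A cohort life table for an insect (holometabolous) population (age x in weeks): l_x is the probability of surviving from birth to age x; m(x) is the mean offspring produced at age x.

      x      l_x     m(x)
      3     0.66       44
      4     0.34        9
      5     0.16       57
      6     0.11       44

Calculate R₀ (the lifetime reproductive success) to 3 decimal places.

R₀ = Σ l_x m(x):
  age 3: 0.66 × 44 = 29.0400
  age 4: 0.34 × 9 = 3.0600
  age 5: 0.16 × 57 = 9.1200
  age 6: 0.11 × 44 = 4.8400
R₀ = 29.0400 + 3.0600 + 9.1200 + 4.8400 = 46.0600

46.060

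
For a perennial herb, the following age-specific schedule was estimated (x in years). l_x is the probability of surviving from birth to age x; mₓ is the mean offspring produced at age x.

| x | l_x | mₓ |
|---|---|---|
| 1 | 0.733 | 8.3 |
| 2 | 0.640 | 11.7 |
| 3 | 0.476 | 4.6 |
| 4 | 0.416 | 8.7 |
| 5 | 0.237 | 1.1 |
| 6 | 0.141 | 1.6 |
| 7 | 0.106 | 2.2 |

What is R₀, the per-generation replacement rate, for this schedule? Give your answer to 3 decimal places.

20.100

R₀ = Σ l_x mₓ:
  age 1: 0.733 × 8.3 = 6.0839
  age 2: 0.640 × 11.7 = 7.4880
  age 3: 0.476 × 4.6 = 2.1896
  age 4: 0.416 × 8.7 = 3.6192
  age 5: 0.237 × 1.1 = 0.2607
  age 6: 0.141 × 1.6 = 0.2256
  age 7: 0.106 × 2.2 = 0.2332
R₀ = 6.0839 + 7.4880 + 2.1896 + 3.6192 + 0.2607 + 0.2256 + 0.2332 = 20.1002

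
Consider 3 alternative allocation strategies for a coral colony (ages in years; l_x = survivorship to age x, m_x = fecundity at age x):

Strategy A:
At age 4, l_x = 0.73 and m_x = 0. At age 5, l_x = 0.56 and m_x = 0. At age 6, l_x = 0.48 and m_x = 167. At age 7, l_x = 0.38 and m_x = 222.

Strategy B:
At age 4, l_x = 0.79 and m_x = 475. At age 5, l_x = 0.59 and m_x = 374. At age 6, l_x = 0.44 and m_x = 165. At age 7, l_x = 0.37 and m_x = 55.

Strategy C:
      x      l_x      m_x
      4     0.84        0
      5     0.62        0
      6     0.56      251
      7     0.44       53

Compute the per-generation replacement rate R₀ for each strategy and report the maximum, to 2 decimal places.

Strategy A: R₀ = 0.73×0 + 0.56×0 + 0.48×167 + 0.38×222 = 164.5200
Strategy B: R₀ = 0.79×475 + 0.59×374 + 0.44×165 + 0.37×55 = 688.8600
Strategy C: R₀ = 0.84×0 + 0.62×0 + 0.56×251 + 0.44×53 = 163.8800
Highest R₀: strategy B with 688.8600.

688.86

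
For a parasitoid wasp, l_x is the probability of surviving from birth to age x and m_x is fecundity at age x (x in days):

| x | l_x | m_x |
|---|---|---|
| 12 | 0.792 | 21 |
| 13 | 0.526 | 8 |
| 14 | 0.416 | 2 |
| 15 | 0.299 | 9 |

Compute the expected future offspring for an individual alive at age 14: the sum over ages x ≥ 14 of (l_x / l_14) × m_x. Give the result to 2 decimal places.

l_14 = 0.416. Conditional survival from age 14 to x is l_x / l_14.
  x=14: (0.416/0.416) × 2 = 2.0000
  x=15: (0.299/0.416) × 9 = 6.4688
Sum = 2.0000 + 6.4688 = 8.4688

8.47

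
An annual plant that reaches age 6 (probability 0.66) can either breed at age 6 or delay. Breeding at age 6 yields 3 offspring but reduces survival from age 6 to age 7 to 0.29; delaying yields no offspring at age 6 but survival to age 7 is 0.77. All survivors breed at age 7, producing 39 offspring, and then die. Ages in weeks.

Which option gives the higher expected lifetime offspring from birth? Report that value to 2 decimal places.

19.82

breed at age 6: R₀ = 0.66 × (3 + 0.29 × 39) = 0.66 × 14.3100 = 9.4446
delay to age 7: R₀ = 0.66 × (0.77 × 39) = 0.66 × 30.0300 = 19.8198
Higher: delay to age 7 (19.8198).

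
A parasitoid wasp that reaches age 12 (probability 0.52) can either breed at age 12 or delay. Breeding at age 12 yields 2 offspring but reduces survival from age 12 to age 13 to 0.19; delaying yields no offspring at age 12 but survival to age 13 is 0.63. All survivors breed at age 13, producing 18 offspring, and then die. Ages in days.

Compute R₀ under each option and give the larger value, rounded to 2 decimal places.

5.90

breed at age 12: R₀ = 0.52 × (2 + 0.19 × 18) = 0.52 × 5.4200 = 2.8184
delay to age 13: R₀ = 0.52 × (0.63 × 18) = 0.52 × 11.3400 = 5.8968
Higher: delay to age 13 (5.8968).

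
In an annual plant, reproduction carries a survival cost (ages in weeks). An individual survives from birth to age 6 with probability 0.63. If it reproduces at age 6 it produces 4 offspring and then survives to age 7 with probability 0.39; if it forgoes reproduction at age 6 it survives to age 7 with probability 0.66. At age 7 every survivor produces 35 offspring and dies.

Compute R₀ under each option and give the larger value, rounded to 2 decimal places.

breed at age 6: R₀ = 0.63 × (4 + 0.39 × 35) = 0.63 × 17.6500 = 11.1195
delay to age 7: R₀ = 0.63 × (0.66 × 35) = 0.63 × 23.1000 = 14.5530
Higher: delay to age 7 (14.5530).

14.55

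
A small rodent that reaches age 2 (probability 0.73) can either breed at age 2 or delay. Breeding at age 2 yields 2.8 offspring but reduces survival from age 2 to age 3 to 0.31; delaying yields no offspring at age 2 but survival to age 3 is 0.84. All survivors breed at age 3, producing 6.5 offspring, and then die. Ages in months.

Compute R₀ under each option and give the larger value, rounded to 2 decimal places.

breed at age 2: R₀ = 0.73 × (2.8 + 0.31 × 6.5) = 0.73 × 4.8150 = 3.5149
delay to age 3: R₀ = 0.73 × (0.84 × 6.5) = 0.73 × 5.4600 = 3.9858
Higher: delay to age 3 (3.9858).

3.99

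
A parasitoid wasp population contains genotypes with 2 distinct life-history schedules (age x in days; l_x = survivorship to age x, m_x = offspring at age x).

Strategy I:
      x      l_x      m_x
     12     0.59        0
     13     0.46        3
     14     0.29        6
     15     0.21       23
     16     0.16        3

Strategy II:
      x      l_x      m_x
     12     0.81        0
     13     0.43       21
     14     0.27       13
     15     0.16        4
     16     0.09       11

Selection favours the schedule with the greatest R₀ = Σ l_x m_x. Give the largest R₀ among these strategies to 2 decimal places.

14.17

Strategy I: R₀ = 0.59×0 + 0.46×3 + 0.29×6 + 0.21×23 + 0.16×3 = 8.4300
Strategy II: R₀ = 0.81×0 + 0.43×21 + 0.27×13 + 0.16×4 + 0.09×11 = 14.1700
Highest R₀: strategy II with 14.1700.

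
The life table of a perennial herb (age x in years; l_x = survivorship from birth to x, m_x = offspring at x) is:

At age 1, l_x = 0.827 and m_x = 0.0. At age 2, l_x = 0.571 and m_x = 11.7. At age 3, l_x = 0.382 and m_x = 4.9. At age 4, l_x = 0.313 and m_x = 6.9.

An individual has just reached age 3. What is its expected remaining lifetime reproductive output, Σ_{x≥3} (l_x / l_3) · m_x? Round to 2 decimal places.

10.55

l_3 = 0.382. Conditional survival from age 3 to x is l_x / l_3.
  x=3: (0.382/0.382) × 4.9 = 4.9000
  x=4: (0.313/0.382) × 6.9 = 5.6537
Sum = 4.9000 + 5.6537 = 10.5537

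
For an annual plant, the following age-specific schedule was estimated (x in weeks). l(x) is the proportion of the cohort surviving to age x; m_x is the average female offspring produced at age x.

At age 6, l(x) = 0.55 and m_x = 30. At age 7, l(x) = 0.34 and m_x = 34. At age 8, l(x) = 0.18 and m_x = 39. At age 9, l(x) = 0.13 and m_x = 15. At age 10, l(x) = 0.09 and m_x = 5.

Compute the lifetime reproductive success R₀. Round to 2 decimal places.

37.48

R₀ = Σ l(x) m_x:
  age 6: 0.55 × 30 = 16.5000
  age 7: 0.34 × 34 = 11.5600
  age 8: 0.18 × 39 = 7.0200
  age 9: 0.13 × 15 = 1.9500
  age 10: 0.09 × 5 = 0.4500
R₀ = 16.5000 + 11.5600 + 7.0200 + 1.9500 + 0.4500 = 37.4800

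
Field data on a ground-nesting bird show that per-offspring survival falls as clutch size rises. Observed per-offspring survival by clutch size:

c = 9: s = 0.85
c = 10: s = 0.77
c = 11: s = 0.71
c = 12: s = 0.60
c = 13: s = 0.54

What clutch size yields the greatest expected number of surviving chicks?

Expected surviving chicks = c × s(c):
  c=9: 9 × 0.85 = 7.650
  c=10: 10 × 0.77 = 7.700
  c=11: 11 × 0.71 = 7.810
  c=12: 12 × 0.60 = 7.200
  c=13: 13 × 0.54 = 7.020
Maximum at c = 11 (7.810 surviving chicks).

11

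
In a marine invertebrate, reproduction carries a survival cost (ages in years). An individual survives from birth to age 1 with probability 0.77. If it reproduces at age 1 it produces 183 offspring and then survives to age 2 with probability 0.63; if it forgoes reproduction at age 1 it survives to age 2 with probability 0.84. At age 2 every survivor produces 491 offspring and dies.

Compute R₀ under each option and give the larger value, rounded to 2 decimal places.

379.09

breed at age 1: R₀ = 0.77 × (183 + 0.63 × 491) = 0.77 × 492.3300 = 379.0941
delay to age 2: R₀ = 0.77 × (0.84 × 491) = 0.77 × 412.4400 = 317.5788
Higher: breed at age 1 (379.0941).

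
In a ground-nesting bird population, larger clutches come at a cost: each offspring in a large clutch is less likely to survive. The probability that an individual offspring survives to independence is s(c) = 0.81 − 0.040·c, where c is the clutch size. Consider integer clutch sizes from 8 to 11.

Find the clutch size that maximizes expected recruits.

Expected recruits = c × s(c):
  c=8: 8 × 0.490 = 3.920
  c=9: 9 × 0.450 = 4.050
  c=10: 10 × 0.410 = 4.100
  c=11: 11 × 0.370 = 4.070
Maximum at c = 10 (4.100 recruits).

10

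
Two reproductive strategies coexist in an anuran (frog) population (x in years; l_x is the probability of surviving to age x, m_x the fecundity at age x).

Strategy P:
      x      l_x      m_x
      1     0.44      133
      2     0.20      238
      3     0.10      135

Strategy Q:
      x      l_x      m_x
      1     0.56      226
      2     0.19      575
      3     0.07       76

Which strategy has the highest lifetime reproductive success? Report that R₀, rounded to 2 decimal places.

Strategy P: R₀ = 0.44×133 + 0.20×238 + 0.10×135 = 119.6200
Strategy Q: R₀ = 0.56×226 + 0.19×575 + 0.07×76 = 241.1300
Highest R₀: strategy Q with 241.1300.

241.13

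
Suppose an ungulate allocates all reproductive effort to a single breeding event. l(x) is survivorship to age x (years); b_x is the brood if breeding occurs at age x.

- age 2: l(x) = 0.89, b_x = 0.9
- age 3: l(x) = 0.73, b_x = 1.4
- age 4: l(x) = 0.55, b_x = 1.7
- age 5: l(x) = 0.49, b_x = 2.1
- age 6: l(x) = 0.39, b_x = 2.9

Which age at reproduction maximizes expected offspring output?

6

Expected offspring if breeding at age x = l(x) × b_x:
  age 2: 0.89 × 0.9 = 0.801
  age 3: 0.73 × 1.4 = 1.022
  age 4: 0.55 × 1.7 = 0.935
  age 5: 0.49 × 2.1 = 1.029
  age 6: 0.39 × 2.9 = 1.131
Maximum at age 6 (1.131).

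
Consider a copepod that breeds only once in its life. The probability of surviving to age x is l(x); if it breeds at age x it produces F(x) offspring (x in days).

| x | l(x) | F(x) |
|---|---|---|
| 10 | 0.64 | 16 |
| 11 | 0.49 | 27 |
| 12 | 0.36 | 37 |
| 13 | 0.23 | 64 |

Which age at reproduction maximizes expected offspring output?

13

Expected offspring if breeding at age x = l(x) × F(x):
  age 10: 0.64 × 16 = 10.240
  age 11: 0.49 × 27 = 13.230
  age 12: 0.36 × 37 = 13.320
  age 13: 0.23 × 64 = 14.720
Maximum at age 13 (14.720).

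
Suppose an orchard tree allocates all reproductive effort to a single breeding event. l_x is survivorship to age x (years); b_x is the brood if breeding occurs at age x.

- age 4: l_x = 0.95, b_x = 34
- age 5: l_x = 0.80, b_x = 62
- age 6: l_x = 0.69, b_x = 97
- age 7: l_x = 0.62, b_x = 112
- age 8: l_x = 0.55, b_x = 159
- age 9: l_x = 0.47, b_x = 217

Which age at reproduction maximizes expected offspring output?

9

Expected offspring if breeding at age x = l_x × b_x:
  age 4: 0.95 × 34 = 32.300
  age 5: 0.80 × 62 = 49.600
  age 6: 0.69 × 97 = 66.930
  age 7: 0.62 × 112 = 69.440
  age 8: 0.55 × 159 = 87.450
  age 9: 0.47 × 217 = 101.990
Maximum at age 9 (101.990).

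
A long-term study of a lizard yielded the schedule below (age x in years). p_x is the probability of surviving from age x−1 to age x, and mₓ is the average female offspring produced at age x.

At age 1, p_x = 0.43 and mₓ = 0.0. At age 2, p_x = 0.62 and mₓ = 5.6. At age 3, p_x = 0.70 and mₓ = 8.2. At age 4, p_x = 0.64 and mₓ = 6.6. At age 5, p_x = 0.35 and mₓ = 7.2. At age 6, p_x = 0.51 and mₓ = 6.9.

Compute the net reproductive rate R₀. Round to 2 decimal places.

Survivorship from birth: l_x = p_1·p_2·…·p_x.
  l_1 = 0.43000
  l_2 = 0.26660
  l_3 = 0.18662
  l_4 = 0.11944
  l_5 = 0.04180
  l_6 = 0.02132
R₀ = Σ l_x mₓ:
  age 1: 0.43000 × 0.0 = 0.0000
  age 2: 0.26660 × 5.6 = 1.4930
  age 3: 0.18662 × 8.2 = 1.5303
  age 4: 0.11944 × 6.6 = 0.7883
  age 5: 0.04180 × 7.2 = 0.3010
  age 6: 0.02132 × 6.9 = 0.1471
R₀ = 0.0000 + 1.4930 + 1.5303 + 0.7883 + 0.3010 + 0.1471 = 4.2596

4.26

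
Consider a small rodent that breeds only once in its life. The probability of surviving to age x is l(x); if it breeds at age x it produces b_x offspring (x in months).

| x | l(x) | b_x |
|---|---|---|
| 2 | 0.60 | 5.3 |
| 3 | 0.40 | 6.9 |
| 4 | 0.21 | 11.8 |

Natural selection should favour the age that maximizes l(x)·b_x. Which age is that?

Expected offspring if breeding at age x = l(x) × b_x:
  age 2: 0.60 × 5.3 = 3.180
  age 3: 0.40 × 6.9 = 2.760
  age 4: 0.21 × 11.8 = 2.478
Maximum at age 2 (3.180).

2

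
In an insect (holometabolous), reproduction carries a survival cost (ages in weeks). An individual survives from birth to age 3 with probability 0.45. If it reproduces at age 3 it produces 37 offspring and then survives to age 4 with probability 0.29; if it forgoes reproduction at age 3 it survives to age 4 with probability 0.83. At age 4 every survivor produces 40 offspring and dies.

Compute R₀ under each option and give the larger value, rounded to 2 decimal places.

21.87

breed at age 3: R₀ = 0.45 × (37 + 0.29 × 40) = 0.45 × 48.6000 = 21.8700
delay to age 4: R₀ = 0.45 × (0.83 × 40) = 0.45 × 33.2000 = 14.9400
Higher: breed at age 3 (21.8700).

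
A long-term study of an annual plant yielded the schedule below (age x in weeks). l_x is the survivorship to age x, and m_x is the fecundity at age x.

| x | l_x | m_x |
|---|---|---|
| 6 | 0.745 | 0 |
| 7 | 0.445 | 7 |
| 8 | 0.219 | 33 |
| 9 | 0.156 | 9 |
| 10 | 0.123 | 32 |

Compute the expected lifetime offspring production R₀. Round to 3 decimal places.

R₀ = Σ l_x m_x:
  age 6: 0.745 × 0 = 0.0000
  age 7: 0.445 × 7 = 3.1150
  age 8: 0.219 × 33 = 7.2270
  age 9: 0.156 × 9 = 1.4040
  age 10: 0.123 × 32 = 3.9360
R₀ = 0.0000 + 3.1150 + 7.2270 + 1.4040 + 3.9360 = 15.6820

15.682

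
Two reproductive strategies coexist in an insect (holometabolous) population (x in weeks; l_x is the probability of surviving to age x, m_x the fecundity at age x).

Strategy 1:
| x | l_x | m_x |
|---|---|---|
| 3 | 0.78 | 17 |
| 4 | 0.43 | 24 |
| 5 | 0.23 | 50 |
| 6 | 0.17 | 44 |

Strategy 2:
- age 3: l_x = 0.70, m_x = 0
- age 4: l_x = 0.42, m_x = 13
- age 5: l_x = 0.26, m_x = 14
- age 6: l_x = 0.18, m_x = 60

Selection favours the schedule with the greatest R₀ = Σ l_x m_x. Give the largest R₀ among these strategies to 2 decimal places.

Strategy 1: R₀ = 0.78×17 + 0.43×24 + 0.23×50 + 0.17×44 = 42.5600
Strategy 2: R₀ = 0.70×0 + 0.42×13 + 0.26×14 + 0.18×60 = 19.9000
Highest R₀: strategy 1 with 42.5600.

42.56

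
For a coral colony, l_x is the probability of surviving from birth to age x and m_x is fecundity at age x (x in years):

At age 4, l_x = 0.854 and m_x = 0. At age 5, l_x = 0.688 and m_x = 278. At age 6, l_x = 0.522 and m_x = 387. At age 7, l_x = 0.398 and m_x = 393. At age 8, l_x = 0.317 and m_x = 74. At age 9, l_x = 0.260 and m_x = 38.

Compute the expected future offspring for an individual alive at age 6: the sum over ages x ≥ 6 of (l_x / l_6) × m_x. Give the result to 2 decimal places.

750.51

l_6 = 0.522. Conditional survival from age 6 to x is l_x / l_6.
  x=6: (0.522/0.522) × 387 = 387.0000
  x=7: (0.398/0.522) × 393 = 299.6437
  x=8: (0.317/0.522) × 74 = 44.9387
  x=9: (0.260/0.522) × 38 = 18.9272
Sum = 387.0000 + 299.6437 + 44.9387 + 18.9272 = 750.5096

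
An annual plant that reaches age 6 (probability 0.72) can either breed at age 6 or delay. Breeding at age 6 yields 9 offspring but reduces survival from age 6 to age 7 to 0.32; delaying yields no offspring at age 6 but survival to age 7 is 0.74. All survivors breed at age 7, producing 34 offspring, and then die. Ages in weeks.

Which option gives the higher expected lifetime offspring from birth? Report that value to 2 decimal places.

18.12

breed at age 6: R₀ = 0.72 × (9 + 0.32 × 34) = 0.72 × 19.8800 = 14.3136
delay to age 7: R₀ = 0.72 × (0.74 × 34) = 0.72 × 25.1600 = 18.1152
Higher: delay to age 7 (18.1152).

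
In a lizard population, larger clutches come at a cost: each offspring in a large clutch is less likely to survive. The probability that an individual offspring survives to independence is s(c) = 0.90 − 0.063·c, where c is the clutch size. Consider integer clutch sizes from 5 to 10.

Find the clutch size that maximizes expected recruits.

7

Expected recruits = c × s(c):
  c=5: 5 × 0.585 = 2.925
  c=6: 6 × 0.522 = 3.132
  c=7: 7 × 0.459 = 3.213
  c=8: 8 × 0.396 = 3.168
  c=9: 9 × 0.333 = 2.997
  c=10: 10 × 0.270 = 2.700
Maximum at c = 7 (3.213 recruits).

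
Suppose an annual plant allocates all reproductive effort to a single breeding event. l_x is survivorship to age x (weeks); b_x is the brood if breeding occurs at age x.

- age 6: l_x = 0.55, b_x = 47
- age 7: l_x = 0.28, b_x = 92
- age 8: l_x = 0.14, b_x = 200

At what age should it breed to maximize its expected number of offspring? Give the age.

8

Expected offspring if breeding at age x = l_x × b_x:
  age 6: 0.55 × 47 = 25.850
  age 7: 0.28 × 92 = 25.760
  age 8: 0.14 × 200 = 28.000
Maximum at age 8 (28.000).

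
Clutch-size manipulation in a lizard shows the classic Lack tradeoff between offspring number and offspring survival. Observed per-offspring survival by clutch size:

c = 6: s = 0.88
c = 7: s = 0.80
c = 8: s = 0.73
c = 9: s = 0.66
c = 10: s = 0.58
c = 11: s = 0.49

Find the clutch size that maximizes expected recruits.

9

Expected recruits = c × s(c):
  c=6: 6 × 0.88 = 5.280
  c=7: 7 × 0.80 = 5.600
  c=8: 8 × 0.73 = 5.840
  c=9: 9 × 0.66 = 5.940
  c=10: 10 × 0.58 = 5.800
  c=11: 11 × 0.49 = 5.390
Maximum at c = 9 (5.940 recruits).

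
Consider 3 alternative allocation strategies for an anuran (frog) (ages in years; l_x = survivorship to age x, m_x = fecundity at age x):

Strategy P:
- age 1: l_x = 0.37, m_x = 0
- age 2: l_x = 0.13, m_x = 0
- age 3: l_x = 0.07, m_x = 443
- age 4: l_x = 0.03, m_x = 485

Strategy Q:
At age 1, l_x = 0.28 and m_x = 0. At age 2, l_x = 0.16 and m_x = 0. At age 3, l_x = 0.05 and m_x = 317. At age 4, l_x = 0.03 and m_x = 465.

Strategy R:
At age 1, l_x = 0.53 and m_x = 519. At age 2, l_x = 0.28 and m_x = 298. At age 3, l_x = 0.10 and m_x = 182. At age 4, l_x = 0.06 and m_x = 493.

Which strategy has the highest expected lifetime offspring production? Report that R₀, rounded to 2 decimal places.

Strategy P: R₀ = 0.37×0 + 0.13×0 + 0.07×443 + 0.03×485 = 45.5600
Strategy Q: R₀ = 0.28×0 + 0.16×0 + 0.05×317 + 0.03×465 = 29.8000
Strategy R: R₀ = 0.53×519 + 0.28×298 + 0.10×182 + 0.06×493 = 406.2900
Highest R₀: strategy R with 406.2900.

406.29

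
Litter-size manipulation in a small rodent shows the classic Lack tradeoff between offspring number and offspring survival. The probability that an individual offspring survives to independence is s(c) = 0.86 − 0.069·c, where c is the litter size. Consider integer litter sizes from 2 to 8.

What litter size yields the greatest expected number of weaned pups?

6

Expected weaned pups = c × s(c):
  c=2: 2 × 0.722 = 1.444
  c=3: 3 × 0.653 = 1.959
  c=4: 4 × 0.584 = 2.336
  c=5: 5 × 0.515 = 2.575
  c=6: 6 × 0.446 = 2.676
  c=7: 7 × 0.377 = 2.639
  c=8: 8 × 0.308 = 2.464
Maximum at c = 6 (2.676 weaned pups).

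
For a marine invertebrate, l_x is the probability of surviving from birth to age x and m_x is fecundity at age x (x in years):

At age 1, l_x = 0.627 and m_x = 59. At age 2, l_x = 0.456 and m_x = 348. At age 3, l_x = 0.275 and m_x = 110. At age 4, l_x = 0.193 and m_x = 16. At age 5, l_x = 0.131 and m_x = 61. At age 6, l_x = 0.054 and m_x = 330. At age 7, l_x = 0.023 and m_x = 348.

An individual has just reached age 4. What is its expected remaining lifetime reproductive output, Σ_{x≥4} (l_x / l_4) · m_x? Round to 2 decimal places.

191.21

l_4 = 0.193. Conditional survival from age 4 to x is l_x / l_4.
  x=4: (0.193/0.193) × 16 = 16.0000
  x=5: (0.131/0.193) × 61 = 41.4041
  x=6: (0.054/0.193) × 330 = 92.3316
  x=7: (0.023/0.193) × 348 = 41.4715
Sum = 16.0000 + 41.4041 + 92.3316 + 41.4715 = 191.2073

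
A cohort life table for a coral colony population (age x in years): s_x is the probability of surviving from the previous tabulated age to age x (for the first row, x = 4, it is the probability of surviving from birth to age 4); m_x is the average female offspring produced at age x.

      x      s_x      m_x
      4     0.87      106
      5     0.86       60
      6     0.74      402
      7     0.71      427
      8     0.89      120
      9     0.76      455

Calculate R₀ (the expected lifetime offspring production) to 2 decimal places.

690.51

Survivorship from birth: l_x = s_4·s_5·…·s_x.
  l_4 = 0.87000
  l_5 = 0.74820
  l_6 = 0.55367
  l_7 = 0.39310
  l_8 = 0.34986
  l_9 = 0.26590
R₀ = Σ l_x m_x:
  age 4: 0.87000 × 106 = 92.2200
  age 5: 0.74820 × 60 = 44.8920
  age 6: 0.55367 × 402 = 222.5753
  age 7: 0.39310 × 427 = 167.8537
  age 8: 0.34986 × 120 = 41.9832
  age 9: 0.26590 × 455 = 120.9845
R₀ = 92.2200 + 44.8920 + 222.5753 + 167.8537 + 41.9832 + 120.9845 = 690.5087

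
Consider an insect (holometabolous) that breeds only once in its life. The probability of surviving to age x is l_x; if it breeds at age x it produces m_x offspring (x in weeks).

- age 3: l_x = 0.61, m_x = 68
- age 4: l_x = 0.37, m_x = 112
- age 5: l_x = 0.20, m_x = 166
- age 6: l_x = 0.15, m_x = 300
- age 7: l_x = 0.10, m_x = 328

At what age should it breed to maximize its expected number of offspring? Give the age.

6

Expected offspring if breeding at age x = l_x × m_x:
  age 3: 0.61 × 68 = 41.480
  age 4: 0.37 × 112 = 41.440
  age 5: 0.20 × 166 = 33.200
  age 6: 0.15 × 300 = 45.000
  age 7: 0.10 × 328 = 32.800
Maximum at age 6 (45.000).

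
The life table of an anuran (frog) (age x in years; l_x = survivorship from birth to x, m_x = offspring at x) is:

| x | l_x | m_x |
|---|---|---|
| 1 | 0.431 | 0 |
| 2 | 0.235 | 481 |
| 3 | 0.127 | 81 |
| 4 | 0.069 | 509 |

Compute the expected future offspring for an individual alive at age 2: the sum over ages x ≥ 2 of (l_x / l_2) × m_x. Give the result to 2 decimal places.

l_2 = 0.235. Conditional survival from age 2 to x is l_x / l_2.
  x=2: (0.235/0.235) × 481 = 481.0000
  x=3: (0.127/0.235) × 81 = 43.7745
  x=4: (0.069/0.235) × 509 = 149.4511
Sum = 481.0000 + 43.7745 + 149.4511 = 674.2255

674.23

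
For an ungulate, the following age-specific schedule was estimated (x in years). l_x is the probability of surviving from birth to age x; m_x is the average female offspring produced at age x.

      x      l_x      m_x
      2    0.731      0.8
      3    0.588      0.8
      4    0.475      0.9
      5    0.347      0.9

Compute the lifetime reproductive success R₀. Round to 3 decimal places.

R₀ = Σ l_x m_x:
  age 2: 0.731 × 0.8 = 0.5848
  age 3: 0.588 × 0.8 = 0.4704
  age 4: 0.475 × 0.9 = 0.4275
  age 5: 0.347 × 0.9 = 0.3123
R₀ = 0.5848 + 0.4704 + 0.4275 + 0.3123 = 1.7950

1.795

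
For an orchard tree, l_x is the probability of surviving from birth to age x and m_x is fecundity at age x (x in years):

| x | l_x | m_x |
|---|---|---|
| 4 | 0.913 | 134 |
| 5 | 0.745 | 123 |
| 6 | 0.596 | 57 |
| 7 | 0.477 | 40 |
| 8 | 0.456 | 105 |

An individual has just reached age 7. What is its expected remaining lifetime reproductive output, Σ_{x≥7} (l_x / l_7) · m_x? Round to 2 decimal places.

l_7 = 0.477. Conditional survival from age 7 to x is l_x / l_7.
  x=7: (0.477/0.477) × 40 = 40.0000
  x=8: (0.456/0.477) × 105 = 100.3774
Sum = 40.0000 + 100.3774 = 140.3774

140.38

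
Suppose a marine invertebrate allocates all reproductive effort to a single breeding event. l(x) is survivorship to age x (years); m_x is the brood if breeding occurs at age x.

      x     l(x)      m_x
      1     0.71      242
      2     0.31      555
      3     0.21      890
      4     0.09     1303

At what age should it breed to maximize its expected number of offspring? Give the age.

Expected offspring if breeding at age x = l(x) × m_x:
  age 1: 0.71 × 242 = 171.820
  age 2: 0.31 × 555 = 172.050
  age 3: 0.21 × 890 = 186.900
  age 4: 0.09 × 1303 = 117.270
Maximum at age 3 (186.900).

3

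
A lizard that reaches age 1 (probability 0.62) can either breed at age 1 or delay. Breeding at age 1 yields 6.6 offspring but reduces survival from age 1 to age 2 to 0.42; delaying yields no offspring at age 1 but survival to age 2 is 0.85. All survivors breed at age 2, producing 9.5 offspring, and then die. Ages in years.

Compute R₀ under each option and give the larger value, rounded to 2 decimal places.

breed at age 1: R₀ = 0.62 × (6.6 + 0.42 × 9.5) = 0.62 × 10.5900 = 6.5658
delay to age 2: R₀ = 0.62 × (0.85 × 9.5) = 0.62 × 8.0750 = 5.0065
Higher: breed at age 1 (6.5658).

6.57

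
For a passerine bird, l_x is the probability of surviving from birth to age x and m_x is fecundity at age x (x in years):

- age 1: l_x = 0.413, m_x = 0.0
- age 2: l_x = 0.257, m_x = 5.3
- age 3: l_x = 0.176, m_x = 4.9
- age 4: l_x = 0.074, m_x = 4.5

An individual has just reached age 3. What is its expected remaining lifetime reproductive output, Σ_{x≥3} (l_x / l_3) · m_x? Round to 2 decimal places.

l_3 = 0.176. Conditional survival from age 3 to x is l_x / l_3.
  x=3: (0.176/0.176) × 4.9 = 4.9000
  x=4: (0.074/0.176) × 4.5 = 1.8920
Sum = 4.9000 + 1.8920 = 6.7920

6.79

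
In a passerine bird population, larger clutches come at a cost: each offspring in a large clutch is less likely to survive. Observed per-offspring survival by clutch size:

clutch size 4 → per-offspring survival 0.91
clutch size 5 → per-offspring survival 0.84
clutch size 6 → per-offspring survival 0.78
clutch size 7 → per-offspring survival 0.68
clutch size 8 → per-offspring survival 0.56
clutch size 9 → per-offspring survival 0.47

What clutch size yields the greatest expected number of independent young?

Expected independent young = c × s(c):
  c=4: 4 × 0.91 = 3.640
  c=5: 5 × 0.84 = 4.200
  c=6: 6 × 0.78 = 4.680
  c=7: 7 × 0.68 = 4.760
  c=8: 8 × 0.56 = 4.480
  c=9: 9 × 0.47 = 4.230
Maximum at c = 7 (4.760 independent young).

7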